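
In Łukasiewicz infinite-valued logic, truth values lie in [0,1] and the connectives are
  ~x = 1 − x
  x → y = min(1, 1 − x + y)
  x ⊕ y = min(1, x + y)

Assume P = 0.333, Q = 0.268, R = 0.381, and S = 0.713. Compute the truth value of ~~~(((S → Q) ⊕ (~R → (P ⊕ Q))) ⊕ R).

0.000

S → Q = min(1, 1 − 0.713 + 0.268) = min(1, 0.555) = 0.555
~R = 1 − 0.381 = 0.619
P ⊕ Q = min(1, 0.333 + 0.268) = min(1, 0.601) = 0.601
~R → (P ⊕ Q) = min(1, 1 − 0.619 + 0.601) = min(1, 0.982) = 0.982
(S → Q) ⊕ (~R → (P ⊕ Q)) = min(1, 0.555 + 0.982) = min(1, 1.537) = 1.000
((S → Q) ⊕ (~R → (P ⊕ Q))) ⊕ R = min(1, 1.000 + 0.381) = min(1, 1.381) = 1.000
~(((S → Q) ⊕ (~R → (P ⊕ Q))) ⊕ R) = 1 − 1.000 = 0.000
~~(((S → Q) ⊕ (~R → (P ⊕ Q))) ⊕ R) = 1 − 0.000 = 1.000
~~~(((S → Q) ⊕ (~R → (P ⊕ Q))) ⊕ R) = 1 − 1.000 = 0.000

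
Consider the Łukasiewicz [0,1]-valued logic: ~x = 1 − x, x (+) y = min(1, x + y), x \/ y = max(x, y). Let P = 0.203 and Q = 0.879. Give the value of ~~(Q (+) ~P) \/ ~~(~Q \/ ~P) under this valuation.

1.000

~P = 1 − 0.203 = 0.797
Q (+) ~P = min(1, 0.879 + 0.797) = min(1, 1.676) = 1.000
~(Q (+) ~P) = 1 − 1.000 = 0.000
~~(Q (+) ~P) = 1 − 0.000 = 1.000
~Q = 1 − 0.879 = 0.121
~Q \/ ~P = max(0.121, 0.797) = 0.797
~(~Q \/ ~P) = 1 − 0.797 = 0.203
~~(~Q \/ ~P) = 1 − 0.203 = 0.797
~~(Q (+) ~P) \/ ~~(~Q \/ ~P) = max(1.000, 0.797) = 1.000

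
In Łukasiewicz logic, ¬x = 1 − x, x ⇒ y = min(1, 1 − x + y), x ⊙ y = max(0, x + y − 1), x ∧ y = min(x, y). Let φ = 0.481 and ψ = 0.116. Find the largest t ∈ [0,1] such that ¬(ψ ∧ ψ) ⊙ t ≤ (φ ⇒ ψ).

0.751

ψ ∧ ψ = min(0.116, 0.116) = 0.116
¬(ψ ∧ ψ) = 1 − 0.116 = 0.884
So the left factor is ¬(ψ ∧ ψ) = 0.884.
φ ⇒ ψ = min(1, 1 − 0.481 + 0.116) = min(1, 0.635) = 0.635
So the right-hand bound is φ ⇒ ψ = 0.635.
The residuum of the Łukasiewicz t-norm gives the supremum: min(1, 1 − 0.884 + 0.635).
1 − 0.884 + 0.635 = 0.751, so t = min(1, 0.751) = 0.751.
Check: 0.884 ⊙ 0.751 = max(0, 0.635) = 0.635 ≤ 0.635.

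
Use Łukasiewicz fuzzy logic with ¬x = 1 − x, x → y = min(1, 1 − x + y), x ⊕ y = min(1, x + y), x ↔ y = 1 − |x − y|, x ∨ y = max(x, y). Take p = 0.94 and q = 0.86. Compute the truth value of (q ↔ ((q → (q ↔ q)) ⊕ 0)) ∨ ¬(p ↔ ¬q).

q ↔ q = 1 − |0.86 − 0.86| = 1 − 0.00 = 1.00
q → (q ↔ q) = min(1, 1 − 0.86 + 1.00) = min(1, 1.14) = 1.00
(q → (q ↔ q)) ⊕ 0 = min(1, 1.00 + 0.00) = min(1, 1.00) = 1.00
q ↔ ((q → (q ↔ q)) ⊕ 0) = 1 − |0.86 − 1.00| = 1 − 0.14 = 0.86
¬q = 1 − 0.86 = 0.14
p ↔ ¬q = 1 − |0.94 − 0.14| = 1 − 0.80 = 0.20
¬(p ↔ ¬q) = 1 − 0.20 = 0.80
(q ↔ ((q → (q ↔ q)) ⊕ 0)) ∨ ¬(p ↔ ¬q) = max(0.86, 0.80) = 0.86

0.86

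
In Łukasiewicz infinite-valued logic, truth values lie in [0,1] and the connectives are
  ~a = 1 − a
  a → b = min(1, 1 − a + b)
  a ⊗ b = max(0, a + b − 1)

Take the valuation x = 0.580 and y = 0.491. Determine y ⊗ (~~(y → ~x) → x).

~x = 1 − 0.580 = 0.420
y → ~x = min(1, 1 − 0.491 + 0.420) = min(1, 0.929) = 0.929
~(y → ~x) = 1 − 0.929 = 0.071
~~(y → ~x) = 1 − 0.071 = 0.929
~~(y → ~x) → x = min(1, 1 − 0.929 + 0.580) = min(1, 0.651) = 0.651
y ⊗ (~~(y → ~x) → x) = max(0, 0.491 + 0.651 − 1) = max(0, 0.142) = 0.142

0.142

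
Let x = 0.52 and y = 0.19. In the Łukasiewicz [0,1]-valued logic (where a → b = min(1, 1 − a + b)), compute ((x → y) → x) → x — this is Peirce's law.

0.67

x → y = min(1, 1 − 0.52 + 0.19) = min(1, 0.67) = 0.67
(x → y) → x = min(1, 1 − 0.67 + 0.52) = min(1, 0.85) = 0.85
((x → y) → x) → x = min(1, 1 − 0.85 + 0.52) = min(1, 0.67) = 0.67
(The value 0.67 < 1 shows this instance is not satisfied; not a Ł∞-tautology in general.)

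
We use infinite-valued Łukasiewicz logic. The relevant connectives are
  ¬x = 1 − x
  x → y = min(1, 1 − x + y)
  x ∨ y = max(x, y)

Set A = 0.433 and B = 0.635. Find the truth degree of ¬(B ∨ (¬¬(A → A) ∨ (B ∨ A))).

A → A = min(1, 1 − 0.433 + 0.433) = min(1, 1.000) = 1.000
¬(A → A) = 1 − 1.000 = 0.000
¬¬(A → A) = 1 − 0.000 = 1.000
B ∨ A = max(0.635, 0.433) = 0.635
¬¬(A → A) ∨ (B ∨ A) = max(1.000, 0.635) = 1.000
B ∨ (¬¬(A → A) ∨ (B ∨ A)) = max(0.635, 1.000) = 1.000
¬(B ∨ (¬¬(A → A) ∨ (B ∨ A))) = 1 − 1.000 = 0.000

0.000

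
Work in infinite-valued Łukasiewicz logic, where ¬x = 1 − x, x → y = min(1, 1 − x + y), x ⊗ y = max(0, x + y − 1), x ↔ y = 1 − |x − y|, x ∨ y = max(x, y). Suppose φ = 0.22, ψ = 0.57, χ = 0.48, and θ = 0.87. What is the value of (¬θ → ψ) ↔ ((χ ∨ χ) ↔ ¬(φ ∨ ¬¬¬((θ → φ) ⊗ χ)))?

¬θ = 1 − 0.87 = 0.13
¬θ → ψ = min(1, 1 − 0.13 + 0.57) = min(1, 1.44) = 1.00
χ ∨ χ = max(0.48, 0.48) = 0.48
θ → φ = min(1, 1 − 0.87 + 0.22) = min(1, 0.35) = 0.35
(θ → φ) ⊗ χ = max(0, 0.35 + 0.48 − 1) = max(0, -0.17) = 0.00
¬((θ → φ) ⊗ χ) = 1 − 0.00 = 1.00
¬¬((θ → φ) ⊗ χ) = 1 − 1.00 = 0.00
¬¬¬((θ → φ) ⊗ χ) = 1 − 0.00 = 1.00
φ ∨ ¬¬¬((θ → φ) ⊗ χ) = max(0.22, 1.00) = 1.00
¬(φ ∨ ¬¬¬((θ → φ) ⊗ χ)) = 1 − 1.00 = 0.00
(χ ∨ χ) ↔ ¬(φ ∨ ¬¬¬((θ → φ) ⊗ χ)) = 1 − |0.48 − 0.00| = 1 − 0.48 = 0.52
(¬θ → ψ) ↔ ((χ ∨ χ) ↔ ¬(φ ∨ ¬¬¬((θ → φ) ⊗ χ))) = 1 − |1.00 − 0.52| = 1 − 0.48 = 0.52

0.52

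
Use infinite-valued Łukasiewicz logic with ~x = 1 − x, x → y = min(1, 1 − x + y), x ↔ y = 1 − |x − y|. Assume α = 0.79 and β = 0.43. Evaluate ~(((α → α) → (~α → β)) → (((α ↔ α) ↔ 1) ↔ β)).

0.57

α → α = min(1, 1 − 0.79 + 0.79) = min(1, 1.00) = 1.00
~α = 1 − 0.79 = 0.21
~α → β = min(1, 1 − 0.21 + 0.43) = min(1, 1.22) = 1.00
(α → α) → (~α → β) = min(1, 1 − 1.00 + 1.00) = min(1, 1.00) = 1.00
α ↔ α = 1 − |0.79 − 0.79| = 1 − 0.00 = 1.00
(α ↔ α) ↔ 1 = 1 − |1.00 − 1.00| = 1 − 0.00 = 1.00
((α ↔ α) ↔ 1) ↔ β = 1 − |1.00 − 0.43| = 1 − 0.57 = 0.43
((α → α) → (~α → β)) → (((α ↔ α) ↔ 1) ↔ β) = min(1, 1 − 1.00 + 0.43) = min(1, 0.43) = 0.43
~(((α → α) → (~α → β)) → (((α ↔ α) ↔ 1) ↔ β)) = 1 − 0.43 = 0.57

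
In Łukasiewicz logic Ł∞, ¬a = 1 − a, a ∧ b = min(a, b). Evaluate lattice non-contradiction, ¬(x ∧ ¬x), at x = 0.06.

0.94

¬x = 1 − 0.06 = 0.94
x ∧ ¬x = min(0.06, 0.94) = 0.06
¬(x ∧ ¬x) = 1 − 0.06 = 0.94
(The value 0.94 < 1 shows this instance is not satisfied; not a Ł∞-tautology — its value is 1 − min(a, 1−a).)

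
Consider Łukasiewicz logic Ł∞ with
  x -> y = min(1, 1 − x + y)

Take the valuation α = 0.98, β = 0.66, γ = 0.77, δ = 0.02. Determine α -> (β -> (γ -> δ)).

0.61

γ -> δ = min(1, 1 − 0.77 + 0.02) = min(1, 0.25) = 0.25
β -> (γ -> δ) = min(1, 1 − 0.66 + 0.25) = min(1, 0.59) = 0.59
α -> (β -> (γ -> δ)) = min(1, 1 − 0.98 + 0.59) = min(1, 0.61) = 0.61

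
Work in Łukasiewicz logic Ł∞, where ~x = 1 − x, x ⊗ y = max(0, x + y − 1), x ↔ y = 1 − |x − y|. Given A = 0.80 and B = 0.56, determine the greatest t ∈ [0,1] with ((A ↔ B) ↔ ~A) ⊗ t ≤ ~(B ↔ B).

0.56

A ↔ B = 1 − |0.80 − 0.56| = 1 − 0.24 = 0.76
~A = 1 − 0.80 = 0.20
(A ↔ B) ↔ ~A = 1 − |0.76 − 0.20| = 1 − 0.56 = 0.44
So the left factor is (A ↔ B) ↔ ~A = 0.44.
B ↔ B = 1 − |0.56 − 0.56| = 1 − 0.00 = 1.00
~(B ↔ B) = 1 − 1.00 = 0.00
So the right-hand bound is ~(B ↔ B) = 0.00.
The residuum of the Łukasiewicz t-norm gives the supremum: min(1, 1 − 0.44 + 0.00).
1 − 0.44 + 0.00 = 0.56, so t = min(1, 0.56) = 0.56.
Check: 0.44 ⊗ 0.56 = max(0, 0.00) = 0.00 ≤ 0.00.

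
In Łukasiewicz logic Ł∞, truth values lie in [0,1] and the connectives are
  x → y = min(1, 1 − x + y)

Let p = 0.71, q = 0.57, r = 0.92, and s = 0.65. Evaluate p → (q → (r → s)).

r → s = min(1, 1 − 0.92 + 0.65) = min(1, 0.73) = 0.73
q → (r → s) = min(1, 1 − 0.57 + 0.73) = min(1, 1.16) = 1.00
p → (q → (r → s)) = min(1, 1 − 0.71 + 1.00) = min(1, 1.29) = 1.00

1.00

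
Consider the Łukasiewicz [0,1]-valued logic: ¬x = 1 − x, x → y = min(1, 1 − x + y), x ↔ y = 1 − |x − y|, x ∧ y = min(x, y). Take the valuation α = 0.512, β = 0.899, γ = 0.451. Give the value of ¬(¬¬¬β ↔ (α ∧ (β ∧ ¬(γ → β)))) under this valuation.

0.101

¬β = 1 − 0.899 = 0.101
¬¬β = 1 − 0.101 = 0.899
¬¬¬β = 1 − 0.899 = 0.101
γ → β = min(1, 1 − 0.451 + 0.899) = min(1, 1.448) = 1.000
¬(γ → β) = 1 − 1.000 = 0.000
β ∧ ¬(γ → β) = min(0.899, 0.000) = 0.000
α ∧ (β ∧ ¬(γ → β)) = min(0.512, 0.000) = 0.000
¬¬¬β ↔ (α ∧ (β ∧ ¬(γ → β))) = 1 − |0.101 − 0.000| = 1 − 0.101 = 0.899
¬(¬¬¬β ↔ (α ∧ (β ∧ ¬(γ → β)))) = 1 − 0.899 = 0.101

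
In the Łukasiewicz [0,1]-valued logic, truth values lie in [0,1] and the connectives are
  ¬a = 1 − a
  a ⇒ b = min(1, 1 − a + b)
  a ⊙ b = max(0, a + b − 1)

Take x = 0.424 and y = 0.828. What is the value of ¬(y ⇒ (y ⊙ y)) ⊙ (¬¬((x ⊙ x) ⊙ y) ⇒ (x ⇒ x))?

y ⊙ y = max(0, 0.828 + 0.828 − 1) = max(0, 0.656) = 0.656
y ⇒ (y ⊙ y) = min(1, 1 − 0.828 + 0.656) = min(1, 0.828) = 0.828
¬(y ⇒ (y ⊙ y)) = 1 − 0.828 = 0.172
x ⊙ x = max(0, 0.424 + 0.424 − 1) = max(0, -0.152) = 0.000
(x ⊙ x) ⊙ y = max(0, 0.000 + 0.828 − 1) = max(0, -0.172) = 0.000
¬((x ⊙ x) ⊙ y) = 1 − 0.000 = 1.000
¬¬((x ⊙ x) ⊙ y) = 1 − 1.000 = 0.000
x ⇒ x = min(1, 1 − 0.424 + 0.424) = min(1, 1.000) = 1.000
¬¬((x ⊙ x) ⊙ y) ⇒ (x ⇒ x) = min(1, 1 − 0.000 + 1.000) = min(1, 2.000) = 1.000
¬(y ⇒ (y ⊙ y)) ⊙ (¬¬((x ⊙ x) ⊙ y) ⇒ (x ⇒ x)) = max(0, 0.172 + 1.000 − 1) = max(0, 0.172) = 0.172

0.172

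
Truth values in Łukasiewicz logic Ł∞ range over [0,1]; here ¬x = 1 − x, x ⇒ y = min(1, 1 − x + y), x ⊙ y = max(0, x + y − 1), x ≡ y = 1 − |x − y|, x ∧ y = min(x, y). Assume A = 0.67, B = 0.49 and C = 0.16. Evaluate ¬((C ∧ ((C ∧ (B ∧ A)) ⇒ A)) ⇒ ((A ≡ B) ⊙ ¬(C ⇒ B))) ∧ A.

0.16

B ∧ A = min(0.49, 0.67) = 0.49
C ∧ (B ∧ A) = min(0.16, 0.49) = 0.16
(C ∧ (B ∧ A)) ⇒ A = min(1, 1 − 0.16 + 0.67) = min(1, 1.51) = 1.00
C ∧ ((C ∧ (B ∧ A)) ⇒ A) = min(0.16, 1.00) = 0.16
A ≡ B = 1 − |0.67 − 0.49| = 1 − 0.18 = 0.82
C ⇒ B = min(1, 1 − 0.16 + 0.49) = min(1, 1.33) = 1.00
¬(C ⇒ B) = 1 − 1.00 = 0.00
(A ≡ B) ⊙ ¬(C ⇒ B) = max(0, 0.82 + 0.00 − 1) = max(0, -0.18) = 0.00
(C ∧ ((C ∧ (B ∧ A)) ⇒ A)) ⇒ ((A ≡ B) ⊙ ¬(C ⇒ B)) = min(1, 1 − 0.16 + 0.00) = min(1, 0.84) = 0.84
¬((C ∧ ((C ∧ (B ∧ A)) ⇒ A)) ⇒ ((A ≡ B) ⊙ ¬(C ⇒ B))) = 1 − 0.84 = 0.16
¬((C ∧ ((C ∧ (B ∧ A)) ⇒ A)) ⇒ ((A ≡ B) ⊙ ¬(C ⇒ B))) ∧ A = min(0.16, 0.67) = 0.16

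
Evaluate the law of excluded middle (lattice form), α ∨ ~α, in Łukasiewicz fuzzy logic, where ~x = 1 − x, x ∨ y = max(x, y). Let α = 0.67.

0.67

~α = 1 − 0.67 = 0.33
α ∨ ~α = max(0.67, 0.33) = 0.67
(The value 0.67 < 1 shows this instance is not satisfied; not a Ł∞-tautology — its value is max(a, 1−a).)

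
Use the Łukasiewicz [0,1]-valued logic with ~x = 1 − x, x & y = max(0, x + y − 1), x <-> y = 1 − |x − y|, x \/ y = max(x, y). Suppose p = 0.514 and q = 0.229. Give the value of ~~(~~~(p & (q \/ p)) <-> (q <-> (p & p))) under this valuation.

0.827

q \/ p = max(0.229, 0.514) = 0.514
p & (q \/ p) = max(0, 0.514 + 0.514 − 1) = max(0, 0.028) = 0.028
~(p & (q \/ p)) = 1 − 0.028 = 0.972
~~(p & (q \/ p)) = 1 − 0.972 = 0.028
~~~(p & (q \/ p)) = 1 − 0.028 = 0.972
p & p = max(0, 0.514 + 0.514 − 1) = max(0, 0.028) = 0.028
q <-> (p & p) = 1 − |0.229 − 0.028| = 1 − 0.201 = 0.799
~~~(p & (q \/ p)) <-> (q <-> (p & p)) = 1 − |0.972 − 0.799| = 1 − 0.173 = 0.827
~(~~~(p & (q \/ p)) <-> (q <-> (p & p))) = 1 − 0.827 = 0.173
~~(~~~(p & (q \/ p)) <-> (q <-> (p & p))) = 1 − 0.173 = 0.827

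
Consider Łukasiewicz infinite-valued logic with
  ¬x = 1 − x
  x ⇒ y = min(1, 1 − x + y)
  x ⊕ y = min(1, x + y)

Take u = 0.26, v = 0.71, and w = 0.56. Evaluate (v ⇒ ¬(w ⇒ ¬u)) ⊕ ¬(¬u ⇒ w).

0.47

¬u = 1 − 0.26 = 0.74
w ⇒ ¬u = min(1, 1 − 0.56 + 0.74) = min(1, 1.18) = 1.00
¬(w ⇒ ¬u) = 1 − 1.00 = 0.00
v ⇒ ¬(w ⇒ ¬u) = min(1, 1 − 0.71 + 0.00) = min(1, 0.29) = 0.29
¬u ⇒ w = min(1, 1 − 0.74 + 0.56) = min(1, 0.82) = 0.82
¬(¬u ⇒ w) = 1 − 0.82 = 0.18
(v ⇒ ¬(w ⇒ ¬u)) ⊕ ¬(¬u ⇒ w) = min(1, 0.29 + 0.18) = min(1, 0.47) = 0.47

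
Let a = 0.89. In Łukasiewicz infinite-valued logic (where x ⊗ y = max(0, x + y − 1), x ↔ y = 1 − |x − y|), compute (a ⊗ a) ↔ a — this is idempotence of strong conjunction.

a ⊗ a = max(0, 0.89 + 0.89 − 1) = max(0, 0.78) = 0.78
(a ⊗ a) ↔ a = 1 − |0.78 − 0.89| = 1 − 0.11 = 0.89
(The value 0.89 < 1 shows this instance is not satisfied; fails in Ł∞ since a ⊗ a = max(0, 2a−1) ≠ a in general.)

0.89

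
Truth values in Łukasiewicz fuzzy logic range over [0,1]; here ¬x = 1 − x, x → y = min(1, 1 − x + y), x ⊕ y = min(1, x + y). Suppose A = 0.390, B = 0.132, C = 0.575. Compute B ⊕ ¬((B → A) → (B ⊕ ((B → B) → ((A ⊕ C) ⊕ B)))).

B → A = min(1, 1 − 0.132 + 0.390) = min(1, 1.258) = 1.000
B → B = min(1, 1 − 0.132 + 0.132) = min(1, 1.000) = 1.000
A ⊕ C = min(1, 0.390 + 0.575) = min(1, 0.965) = 0.965
(A ⊕ C) ⊕ B = min(1, 0.965 + 0.132) = min(1, 1.097) = 1.000
(B → B) → ((A ⊕ C) ⊕ B) = min(1, 1 − 1.000 + 1.000) = min(1, 1.000) = 1.000
B ⊕ ((B → B) → ((A ⊕ C) ⊕ B)) = min(1, 0.132 + 1.000) = min(1, 1.132) = 1.000
(B → A) → (B ⊕ ((B → B) → ((A ⊕ C) ⊕ B))) = min(1, 1 − 1.000 + 1.000) = min(1, 1.000) = 1.000
¬((B → A) → (B ⊕ ((B → B) → ((A ⊕ C) ⊕ B)))) = 1 − 1.000 = 0.000
B ⊕ ¬((B → A) → (B ⊕ ((B → B) → ((A ⊕ C) ⊕ B)))) = min(1, 0.132 + 0.000) = min(1, 0.132) = 0.132

0.132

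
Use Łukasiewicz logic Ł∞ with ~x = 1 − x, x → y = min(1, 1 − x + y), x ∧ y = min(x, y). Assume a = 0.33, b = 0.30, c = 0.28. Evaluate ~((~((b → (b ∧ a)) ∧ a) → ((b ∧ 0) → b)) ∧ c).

0.72

b ∧ a = min(0.30, 0.33) = 0.30
b → (b ∧ a) = min(1, 1 − 0.30 + 0.30) = min(1, 1.00) = 1.00
(b → (b ∧ a)) ∧ a = min(1.00, 0.33) = 0.33
~((b → (b ∧ a)) ∧ a) = 1 − 0.33 = 0.67
b ∧ 0 = min(0.30, 0.00) = 0.00
(b ∧ 0) → b = min(1, 1 − 0.00 + 0.30) = min(1, 1.30) = 1.00
~((b → (b ∧ a)) ∧ a) → ((b ∧ 0) → b) = min(1, 1 − 0.67 + 1.00) = min(1, 1.33) = 1.00
(~((b → (b ∧ a)) ∧ a) → ((b ∧ 0) → b)) ∧ c = min(1.00, 0.28) = 0.28
~((~((b → (b ∧ a)) ∧ a) → ((b ∧ 0) → b)) ∧ c) = 1 − 0.28 = 0.72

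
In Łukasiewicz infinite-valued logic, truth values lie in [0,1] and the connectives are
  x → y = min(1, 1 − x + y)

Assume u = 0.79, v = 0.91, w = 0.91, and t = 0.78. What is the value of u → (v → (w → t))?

w → t = min(1, 1 − 0.91 + 0.78) = min(1, 0.87) = 0.87
v → (w → t) = min(1, 1 − 0.91 + 0.87) = min(1, 0.96) = 0.96
u → (v → (w → t)) = min(1, 1 − 0.79 + 0.96) = min(1, 1.17) = 1.00

1.00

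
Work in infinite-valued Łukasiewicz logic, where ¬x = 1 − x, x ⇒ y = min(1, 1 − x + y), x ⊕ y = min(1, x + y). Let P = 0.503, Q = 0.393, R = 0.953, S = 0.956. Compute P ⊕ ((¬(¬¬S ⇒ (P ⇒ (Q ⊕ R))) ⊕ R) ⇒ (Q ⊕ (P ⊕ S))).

¬S = 1 − 0.956 = 0.044
¬¬S = 1 − 0.044 = 0.956
Q ⊕ R = min(1, 0.393 + 0.953) = min(1, 1.346) = 1.000
P ⇒ (Q ⊕ R) = min(1, 1 − 0.503 + 1.000) = min(1, 1.497) = 1.000
¬¬S ⇒ (P ⇒ (Q ⊕ R)) = min(1, 1 − 0.956 + 1.000) = min(1, 1.044) = 1.000
¬(¬¬S ⇒ (P ⇒ (Q ⊕ R))) = 1 − 1.000 = 0.000
¬(¬¬S ⇒ (P ⇒ (Q ⊕ R))) ⊕ R = min(1, 0.000 + 0.953) = min(1, 0.953) = 0.953
P ⊕ S = min(1, 0.503 + 0.956) = min(1, 1.459) = 1.000
Q ⊕ (P ⊕ S) = min(1, 0.393 + 1.000) = min(1, 1.393) = 1.000
(¬(¬¬S ⇒ (P ⇒ (Q ⊕ R))) ⊕ R) ⇒ (Q ⊕ (P ⊕ S)) = min(1, 1 − 0.953 + 1.000) = min(1, 1.047) = 1.000
P ⊕ ((¬(¬¬S ⇒ (P ⇒ (Q ⊕ R))) ⊕ R) ⇒ (Q ⊕ (P ⊕ S))) = min(1, 0.503 + 1.000) = min(1, 1.503) = 1.000

1.000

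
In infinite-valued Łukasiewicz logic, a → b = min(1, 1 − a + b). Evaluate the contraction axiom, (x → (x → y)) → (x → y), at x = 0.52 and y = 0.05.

x → y = min(1, 1 − 0.52 + 0.05) = min(1, 0.53) = 0.53
x → (x → y) = min(1, 1 − 0.52 + 0.53) = min(1, 1.01) = 1.00
(x → (x → y)) → (x → y) = min(1, 1 − 1.00 + 0.53) = min(1, 0.53) = 0.53
(The value 0.53 < 1 shows this instance is not satisfied; fails in Ł∞ (the t-norm is not idempotent).)

0.53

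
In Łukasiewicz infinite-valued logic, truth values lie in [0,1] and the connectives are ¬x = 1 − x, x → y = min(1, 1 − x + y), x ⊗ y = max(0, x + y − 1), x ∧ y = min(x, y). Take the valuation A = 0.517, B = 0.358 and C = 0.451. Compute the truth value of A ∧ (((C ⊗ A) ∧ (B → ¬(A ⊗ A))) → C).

0.517

C ⊗ A = max(0, 0.451 + 0.517 − 1) = max(0, -0.032) = 0.000
A ⊗ A = max(0, 0.517 + 0.517 − 1) = max(0, 0.034) = 0.034
¬(A ⊗ A) = 1 − 0.034 = 0.966
B → ¬(A ⊗ A) = min(1, 1 − 0.358 + 0.966) = min(1, 1.608) = 1.000
(C ⊗ A) ∧ (B → ¬(A ⊗ A)) = min(0.000, 1.000) = 0.000
((C ⊗ A) ∧ (B → ¬(A ⊗ A))) → C = min(1, 1 − 0.000 + 0.451) = min(1, 1.451) = 1.000
A ∧ (((C ⊗ A) ∧ (B → ¬(A ⊗ A))) → C) = min(0.517, 1.000) = 0.517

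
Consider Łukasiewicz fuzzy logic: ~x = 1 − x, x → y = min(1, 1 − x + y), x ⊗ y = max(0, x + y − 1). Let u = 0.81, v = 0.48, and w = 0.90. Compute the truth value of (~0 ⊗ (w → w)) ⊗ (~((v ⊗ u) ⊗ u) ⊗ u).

0.71

~0 = 1 − 0.00 = 1.00
w → w = min(1, 1 − 0.90 + 0.90) = min(1, 1.00) = 1.00
~0 ⊗ (w → w) = max(0, 1.00 + 1.00 − 1) = max(0, 1.00) = 1.00
v ⊗ u = max(0, 0.48 + 0.81 − 1) = max(0, 0.29) = 0.29
(v ⊗ u) ⊗ u = max(0, 0.29 + 0.81 − 1) = max(0, 0.10) = 0.10
~((v ⊗ u) ⊗ u) = 1 − 0.10 = 0.90
~((v ⊗ u) ⊗ u) ⊗ u = max(0, 0.90 + 0.81 − 1) = max(0, 0.71) = 0.71
(~0 ⊗ (w → w)) ⊗ (~((v ⊗ u) ⊗ u) ⊗ u) = max(0, 1.00 + 0.71 − 1) = max(0, 0.71) = 0.71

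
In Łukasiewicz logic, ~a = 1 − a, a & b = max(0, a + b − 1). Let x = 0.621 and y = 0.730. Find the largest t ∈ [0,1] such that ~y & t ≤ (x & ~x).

0.730

~y = 1 − 0.730 = 0.270
So the left factor is ~y = 0.270.
~x = 1 − 0.621 = 0.379
x & ~x = max(0, 0.621 + 0.379 − 1) = max(0, 0.000) = 0.000
So the right-hand bound is x & ~x = 0.000.
The residuum of the Łukasiewicz t-norm gives the supremum: min(1, 1 − 0.270 + 0.000).
1 − 0.270 + 0.000 = 0.730, so t = min(1, 0.730) = 0.730.
Check: 0.270 & 0.730 = max(0, 0.000) = 0.000 ≤ 0.000.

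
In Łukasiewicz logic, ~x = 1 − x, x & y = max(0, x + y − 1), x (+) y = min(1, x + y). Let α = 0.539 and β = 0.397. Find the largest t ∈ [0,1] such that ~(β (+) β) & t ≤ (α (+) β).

β (+) β = min(1, 0.397 + 0.397) = min(1, 0.794) = 0.794
~(β (+) β) = 1 − 0.794 = 0.206
So the left factor is ~(β (+) β) = 0.206.
α (+) β = min(1, 0.539 + 0.397) = min(1, 0.936) = 0.936
So the right-hand bound is α (+) β = 0.936.
The residuum of the Łukasiewicz t-norm gives the supremum: min(1, 1 − 0.206 + 0.936).
1 − 0.206 + 0.936 = 1.730, so t = min(1, 1.730) = 1.000.
Check: 0.206 & 1.000 = max(0, 0.206) = 0.206 ≤ 0.936.

1.000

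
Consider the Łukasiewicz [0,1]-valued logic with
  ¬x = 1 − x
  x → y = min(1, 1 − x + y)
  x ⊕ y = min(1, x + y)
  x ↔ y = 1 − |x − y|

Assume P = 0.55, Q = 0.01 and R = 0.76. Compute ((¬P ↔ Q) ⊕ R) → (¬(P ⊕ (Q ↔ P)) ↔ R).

¬P = 1 − 0.55 = 0.45
¬P ↔ Q = 1 − |0.45 − 0.01| = 1 − 0.44 = 0.56
(¬P ↔ Q) ⊕ R = min(1, 0.56 + 0.76) = min(1, 1.32) = 1.00
Q ↔ P = 1 − |0.01 − 0.55| = 1 − 0.54 = 0.46
P ⊕ (Q ↔ P) = min(1, 0.55 + 0.46) = min(1, 1.01) = 1.00
¬(P ⊕ (Q ↔ P)) = 1 − 1.00 = 0.00
¬(P ⊕ (Q ↔ P)) ↔ R = 1 − |0.00 − 0.76| = 1 − 0.76 = 0.24
((¬P ↔ Q) ⊕ R) → (¬(P ⊕ (Q ↔ P)) ↔ R) = min(1, 1 − 1.00 + 0.24) = min(1, 0.24) = 0.24

0.24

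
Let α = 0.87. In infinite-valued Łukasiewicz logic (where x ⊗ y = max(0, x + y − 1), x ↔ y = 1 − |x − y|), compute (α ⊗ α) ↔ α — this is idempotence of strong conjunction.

0.87

α ⊗ α = max(0, 0.87 + 0.87 − 1) = max(0, 0.74) = 0.74
(α ⊗ α) ↔ α = 1 − |0.74 − 0.87| = 1 − 0.13 = 0.87
(The value 0.87 < 1 shows this instance is not satisfied; fails in Ł∞ since a ⊗ a = max(0, 2a−1) ≠ a in general.)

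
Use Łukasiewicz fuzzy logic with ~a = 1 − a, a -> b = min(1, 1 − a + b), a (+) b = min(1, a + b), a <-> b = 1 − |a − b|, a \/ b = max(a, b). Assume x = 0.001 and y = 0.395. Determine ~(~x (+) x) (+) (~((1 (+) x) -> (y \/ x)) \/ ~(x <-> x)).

0.605

~x = 1 − 0.001 = 0.999
~x (+) x = min(1, 0.999 + 0.001) = min(1, 1.000) = 1.000
~(~x (+) x) = 1 − 1.000 = 0.000
1 (+) x = min(1, 1.000 + 0.001) = min(1, 1.001) = 1.000
y \/ x = max(0.395, 0.001) = 0.395
(1 (+) x) -> (y \/ x) = min(1, 1 − 1.000 + 0.395) = min(1, 0.395) = 0.395
~((1 (+) x) -> (y \/ x)) = 1 − 0.395 = 0.605
x <-> x = 1 − |0.001 − 0.001| = 1 − 0.000 = 1.000
~(x <-> x) = 1 − 1.000 = 0.000
~((1 (+) x) -> (y \/ x)) \/ ~(x <-> x) = max(0.605, 0.000) = 0.605
~(~x (+) x) (+) (~((1 (+) x) -> (y \/ x)) \/ ~(x <-> x)) = min(1, 0.000 + 0.605) = min(1, 0.605) = 0.605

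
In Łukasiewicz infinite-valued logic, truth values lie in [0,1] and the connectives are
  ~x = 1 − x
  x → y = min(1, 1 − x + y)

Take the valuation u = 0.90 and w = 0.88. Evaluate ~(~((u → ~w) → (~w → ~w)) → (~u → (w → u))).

0.00

~w = 1 − 0.88 = 0.12
u → ~w = min(1, 1 − 0.90 + 0.12) = min(1, 0.22) = 0.22
~w → ~w = min(1, 1 − 0.12 + 0.12) = min(1, 1.00) = 1.00
(u → ~w) → (~w → ~w) = min(1, 1 − 0.22 + 1.00) = min(1, 1.78) = 1.00
~((u → ~w) → (~w → ~w)) = 1 − 1.00 = 0.00
~u = 1 − 0.90 = 0.10
w → u = min(1, 1 − 0.88 + 0.90) = min(1, 1.02) = 1.00
~u → (w → u) = min(1, 1 − 0.10 + 1.00) = min(1, 1.90) = 1.00
~((u → ~w) → (~w → ~w)) → (~u → (w → u)) = min(1, 1 − 0.00 + 1.00) = min(1, 2.00) = 1.00
~(~((u → ~w) → (~w → ~w)) → (~u → (w → u))) = 1 − 1.00 = 0.00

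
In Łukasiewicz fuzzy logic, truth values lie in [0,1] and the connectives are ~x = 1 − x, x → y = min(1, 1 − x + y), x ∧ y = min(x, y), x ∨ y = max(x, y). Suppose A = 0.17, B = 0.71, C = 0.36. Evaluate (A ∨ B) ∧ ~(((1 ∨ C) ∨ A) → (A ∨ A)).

A ∨ B = max(0.17, 0.71) = 0.71
1 ∨ C = max(1.00, 0.36) = 1.00
(1 ∨ C) ∨ A = max(1.00, 0.17) = 1.00
A ∨ A = max(0.17, 0.17) = 0.17
((1 ∨ C) ∨ A) → (A ∨ A) = min(1, 1 − 1.00 + 0.17) = min(1, 0.17) = 0.17
~(((1 ∨ C) ∨ A) → (A ∨ A)) = 1 − 0.17 = 0.83
(A ∨ B) ∧ ~(((1 ∨ C) ∨ A) → (A ∨ A)) = min(0.71, 0.83) = 0.71

0.71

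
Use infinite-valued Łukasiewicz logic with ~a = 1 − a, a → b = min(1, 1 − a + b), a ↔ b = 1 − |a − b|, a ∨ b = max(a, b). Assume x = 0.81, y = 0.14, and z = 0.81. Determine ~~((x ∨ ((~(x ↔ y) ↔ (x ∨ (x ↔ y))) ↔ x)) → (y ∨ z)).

x ↔ y = 1 − |0.81 − 0.14| = 1 − 0.67 = 0.33
~(x ↔ y) = 1 − 0.33 = 0.67
x ∨ (x ↔ y) = max(0.81, 0.33) = 0.81
~(x ↔ y) ↔ (x ∨ (x ↔ y)) = 1 − |0.67 − 0.81| = 1 − 0.14 = 0.86
(~(x ↔ y) ↔ (x ∨ (x ↔ y))) ↔ x = 1 − |0.86 − 0.81| = 1 − 0.05 = 0.95
x ∨ ((~(x ↔ y) ↔ (x ∨ (x ↔ y))) ↔ x) = max(0.81, 0.95) = 0.95
y ∨ z = max(0.14, 0.81) = 0.81
(x ∨ ((~(x ↔ y) ↔ (x ∨ (x ↔ y))) ↔ x)) → (y ∨ z) = min(1, 1 − 0.95 + 0.81) = min(1, 0.86) = 0.86
~((x ∨ ((~(x ↔ y) ↔ (x ∨ (x ↔ y))) ↔ x)) → (y ∨ z)) = 1 − 0.86 = 0.14
~~((x ∨ ((~(x ↔ y) ↔ (x ∨ (x ↔ y))) ↔ x)) → (y ∨ z)) = 1 − 0.14 = 0.86

0.86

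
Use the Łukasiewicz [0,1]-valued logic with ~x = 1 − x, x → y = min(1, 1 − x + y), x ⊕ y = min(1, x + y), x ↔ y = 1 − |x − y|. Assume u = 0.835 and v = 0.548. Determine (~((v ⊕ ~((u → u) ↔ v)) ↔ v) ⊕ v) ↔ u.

0.835

u → u = min(1, 1 − 0.835 + 0.835) = min(1, 1.000) = 1.000
(u → u) ↔ v = 1 − |1.000 − 0.548| = 1 − 0.452 = 0.548
~((u → u) ↔ v) = 1 − 0.548 = 0.452
v ⊕ ~((u → u) ↔ v) = min(1, 0.548 + 0.452) = min(1, 1.000) = 1.000
(v ⊕ ~((u → u) ↔ v)) ↔ v = 1 − |1.000 − 0.548| = 1 − 0.452 = 0.548
~((v ⊕ ~((u → u) ↔ v)) ↔ v) = 1 − 0.548 = 0.452
~((v ⊕ ~((u → u) ↔ v)) ↔ v) ⊕ v = min(1, 0.452 + 0.548) = min(1, 1.000) = 1.000
(~((v ⊕ ~((u → u) ↔ v)) ↔ v) ⊕ v) ↔ u = 1 − |1.000 − 0.835| = 1 − 0.165 = 0.835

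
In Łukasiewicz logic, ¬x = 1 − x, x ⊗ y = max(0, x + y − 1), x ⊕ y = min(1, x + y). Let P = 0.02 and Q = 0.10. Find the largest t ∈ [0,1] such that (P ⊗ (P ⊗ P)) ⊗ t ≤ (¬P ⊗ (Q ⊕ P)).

P ⊗ P = max(0, 0.02 + 0.02 − 1) = max(0, -0.96) = 0.00
P ⊗ (P ⊗ P) = max(0, 0.02 + 0.00 − 1) = max(0, -0.98) = 0.00
So the left factor is P ⊗ (P ⊗ P) = 0.00.
¬P = 1 − 0.02 = 0.98
Q ⊕ P = min(1, 0.10 + 0.02) = min(1, 0.12) = 0.12
¬P ⊗ (Q ⊕ P) = max(0, 0.98 + 0.12 − 1) = max(0, 0.10) = 0.10
So the right-hand bound is ¬P ⊗ (Q ⊕ P) = 0.10.
The residuum of the Łukasiewicz t-norm gives the supremum: min(1, 1 − 0.00 + 0.10).
1 − 0.00 + 0.10 = 1.10, so t = min(1, 1.10) = 1.00.
Check: 0.00 ⊗ 1.00 = max(0, 0.00) = 0.00 ≤ 0.10.

1.00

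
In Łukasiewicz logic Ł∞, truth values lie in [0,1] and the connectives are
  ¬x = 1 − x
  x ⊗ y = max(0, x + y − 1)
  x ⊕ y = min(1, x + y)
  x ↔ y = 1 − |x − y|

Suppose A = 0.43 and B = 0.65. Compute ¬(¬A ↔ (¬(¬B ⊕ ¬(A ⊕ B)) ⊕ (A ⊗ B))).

¬A = 1 − 0.43 = 0.57
¬B = 1 − 0.65 = 0.35
A ⊕ B = min(1, 0.43 + 0.65) = min(1, 1.08) = 1.00
¬(A ⊕ B) = 1 − 1.00 = 0.00
¬B ⊕ ¬(A ⊕ B) = min(1, 0.35 + 0.00) = min(1, 0.35) = 0.35
¬(¬B ⊕ ¬(A ⊕ B)) = 1 − 0.35 = 0.65
A ⊗ B = max(0, 0.43 + 0.65 − 1) = max(0, 0.08) = 0.08
¬(¬B ⊕ ¬(A ⊕ B)) ⊕ (A ⊗ B) = min(1, 0.65 + 0.08) = min(1, 0.73) = 0.73
¬A ↔ (¬(¬B ⊕ ¬(A ⊕ B)) ⊕ (A ⊗ B)) = 1 − |0.57 − 0.73| = 1 − 0.16 = 0.84
¬(¬A ↔ (¬(¬B ⊕ ¬(A ⊕ B)) ⊕ (A ⊗ B))) = 1 − 0.84 = 0.16

0.16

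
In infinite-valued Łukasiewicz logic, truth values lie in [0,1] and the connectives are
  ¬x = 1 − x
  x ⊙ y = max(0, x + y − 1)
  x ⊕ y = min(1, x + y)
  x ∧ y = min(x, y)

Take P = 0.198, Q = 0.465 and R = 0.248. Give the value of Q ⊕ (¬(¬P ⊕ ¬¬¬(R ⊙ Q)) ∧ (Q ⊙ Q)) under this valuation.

¬P = 1 − 0.198 = 0.802
R ⊙ Q = max(0, 0.248 + 0.465 − 1) = max(0, -0.287) = 0.000
¬(R ⊙ Q) = 1 − 0.000 = 1.000
¬¬(R ⊙ Q) = 1 − 1.000 = 0.000
¬¬¬(R ⊙ Q) = 1 − 0.000 = 1.000
¬P ⊕ ¬¬¬(R ⊙ Q) = min(1, 0.802 + 1.000) = min(1, 1.802) = 1.000
¬(¬P ⊕ ¬¬¬(R ⊙ Q)) = 1 − 1.000 = 0.000
Q ⊙ Q = max(0, 0.465 + 0.465 − 1) = max(0, -0.070) = 0.000
¬(¬P ⊕ ¬¬¬(R ⊙ Q)) ∧ (Q ⊙ Q) = min(0.000, 0.000) = 0.000
Q ⊕ (¬(¬P ⊕ ¬¬¬(R ⊙ Q)) ∧ (Q ⊙ Q)) = min(1, 0.465 + 0.000) = min(1, 0.465) = 0.465

0.465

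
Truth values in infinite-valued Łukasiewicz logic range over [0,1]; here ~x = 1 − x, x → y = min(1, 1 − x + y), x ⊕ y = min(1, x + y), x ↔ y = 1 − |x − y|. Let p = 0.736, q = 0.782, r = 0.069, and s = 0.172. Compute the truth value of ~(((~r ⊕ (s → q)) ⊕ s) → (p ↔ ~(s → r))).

0.633

~r = 1 − 0.069 = 0.931
s → q = min(1, 1 − 0.172 + 0.782) = min(1, 1.610) = 1.000
~r ⊕ (s → q) = min(1, 0.931 + 1.000) = min(1, 1.931) = 1.000
(~r ⊕ (s → q)) ⊕ s = min(1, 1.000 + 0.172) = min(1, 1.172) = 1.000
s → r = min(1, 1 − 0.172 + 0.069) = min(1, 0.897) = 0.897
~(s → r) = 1 − 0.897 = 0.103
p ↔ ~(s → r) = 1 − |0.736 − 0.103| = 1 − 0.633 = 0.367
((~r ⊕ (s → q)) ⊕ s) → (p ↔ ~(s → r)) = min(1, 1 − 1.000 + 0.367) = min(1, 0.367) = 0.367
~(((~r ⊕ (s → q)) ⊕ s) → (p ↔ ~(s → r))) = 1 − 0.367 = 0.633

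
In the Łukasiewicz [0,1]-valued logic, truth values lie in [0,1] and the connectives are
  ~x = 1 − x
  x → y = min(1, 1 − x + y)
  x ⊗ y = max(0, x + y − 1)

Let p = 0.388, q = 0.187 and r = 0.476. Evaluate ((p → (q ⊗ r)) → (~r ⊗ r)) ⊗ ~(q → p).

0.000

q ⊗ r = max(0, 0.187 + 0.476 − 1) = max(0, -0.337) = 0.000
p → (q ⊗ r) = min(1, 1 − 0.388 + 0.000) = min(1, 0.612) = 0.612
~r = 1 − 0.476 = 0.524
~r ⊗ r = max(0, 0.524 + 0.476 − 1) = max(0, 0.000) = 0.000
(p → (q ⊗ r)) → (~r ⊗ r) = min(1, 1 − 0.612 + 0.000) = min(1, 0.388) = 0.388
q → p = min(1, 1 − 0.187 + 0.388) = min(1, 1.201) = 1.000
~(q → p) = 1 − 1.000 = 0.000
((p → (q ⊗ r)) → (~r ⊗ r)) ⊗ ~(q → p) = max(0, 0.388 + 0.000 − 1) = max(0, -0.612) = 0.000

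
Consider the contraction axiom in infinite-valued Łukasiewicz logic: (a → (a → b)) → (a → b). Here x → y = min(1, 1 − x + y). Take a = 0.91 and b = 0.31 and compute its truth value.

0.91

a → b = min(1, 1 − 0.91 + 0.31) = min(1, 0.40) = 0.40
a → (a → b) = min(1, 1 − 0.91 + 0.40) = min(1, 0.49) = 0.49
(a → (a → b)) → (a → b) = min(1, 1 − 0.49 + 0.40) = min(1, 0.91) = 0.91
(The value 0.91 < 1 shows this instance is not satisfied; fails in Ł∞ (the t-norm is not idempotent).)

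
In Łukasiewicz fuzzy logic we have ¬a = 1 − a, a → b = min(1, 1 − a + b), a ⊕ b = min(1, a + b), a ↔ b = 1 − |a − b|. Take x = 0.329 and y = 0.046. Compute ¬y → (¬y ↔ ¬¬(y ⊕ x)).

0.467

¬y = 1 − 0.046 = 0.954
y ⊕ x = min(1, 0.046 + 0.329) = min(1, 0.375) = 0.375
¬(y ⊕ x) = 1 − 0.375 = 0.625
¬¬(y ⊕ x) = 1 − 0.625 = 0.375
¬y ↔ ¬¬(y ⊕ x) = 1 − |0.954 − 0.375| = 1 − 0.579 = 0.421
¬y → (¬y ↔ ¬¬(y ⊕ x)) = min(1, 1 − 0.954 + 0.421) = min(1, 0.467) = 0.467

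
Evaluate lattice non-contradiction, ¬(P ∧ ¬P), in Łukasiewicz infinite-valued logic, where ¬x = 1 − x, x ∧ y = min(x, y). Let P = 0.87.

0.87

¬P = 1 − 0.87 = 0.13
P ∧ ¬P = min(0.87, 0.13) = 0.13
¬(P ∧ ¬P) = 1 − 0.13 = 0.87
(The value 0.87 < 1 shows this instance is not satisfied; not a Ł∞-tautology — its value is 1 − min(a, 1−a).)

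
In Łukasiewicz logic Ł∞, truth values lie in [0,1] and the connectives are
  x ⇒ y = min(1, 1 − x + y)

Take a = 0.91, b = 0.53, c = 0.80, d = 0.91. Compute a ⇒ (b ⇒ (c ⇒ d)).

c ⇒ d = min(1, 1 − 0.80 + 0.91) = min(1, 1.11) = 1.00
b ⇒ (c ⇒ d) = min(1, 1 − 0.53 + 1.00) = min(1, 1.47) = 1.00
a ⇒ (b ⇒ (c ⇒ d)) = min(1, 1 − 0.91 + 1.00) = min(1, 1.09) = 1.00

1.00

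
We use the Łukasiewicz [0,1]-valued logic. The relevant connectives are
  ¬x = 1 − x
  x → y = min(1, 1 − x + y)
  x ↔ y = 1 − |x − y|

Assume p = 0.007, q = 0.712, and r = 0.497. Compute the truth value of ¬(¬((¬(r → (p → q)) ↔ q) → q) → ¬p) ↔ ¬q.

0.712

p → q = min(1, 1 − 0.007 + 0.712) = min(1, 1.705) = 1.000
r → (p → q) = min(1, 1 − 0.497 + 1.000) = min(1, 1.503) = 1.000
¬(r → (p → q)) = 1 − 1.000 = 0.000
¬(r → (p → q)) ↔ q = 1 − |0.000 − 0.712| = 1 − 0.712 = 0.288
(¬(r → (p → q)) ↔ q) → q = min(1, 1 − 0.288 + 0.712) = min(1, 1.424) = 1.000
¬((¬(r → (p → q)) ↔ q) → q) = 1 − 1.000 = 0.000
¬p = 1 − 0.007 = 0.993
¬((¬(r → (p → q)) ↔ q) → q) → ¬p = min(1, 1 − 0.000 + 0.993) = min(1, 1.993) = 1.000
¬(¬((¬(r → (p → q)) ↔ q) → q) → ¬p) = 1 − 1.000 = 0.000
¬q = 1 − 0.712 = 0.288
¬(¬((¬(r → (p → q)) ↔ q) → q) → ¬p) ↔ ¬q = 1 − |0.000 − 0.288| = 1 − 0.288 = 0.712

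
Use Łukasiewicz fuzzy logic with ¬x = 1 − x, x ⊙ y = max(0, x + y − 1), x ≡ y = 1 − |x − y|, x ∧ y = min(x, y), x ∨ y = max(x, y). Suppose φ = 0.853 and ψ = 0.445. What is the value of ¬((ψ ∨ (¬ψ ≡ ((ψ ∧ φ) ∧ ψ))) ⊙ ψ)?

¬ψ = 1 − 0.445 = 0.555
ψ ∧ φ = min(0.445, 0.853) = 0.445
(ψ ∧ φ) ∧ ψ = min(0.445, 0.445) = 0.445
¬ψ ≡ ((ψ ∧ φ) ∧ ψ) = 1 − |0.555 − 0.445| = 1 − 0.110 = 0.890
ψ ∨ (¬ψ ≡ ((ψ ∧ φ) ∧ ψ)) = max(0.445, 0.890) = 0.890
(ψ ∨ (¬ψ ≡ ((ψ ∧ φ) ∧ ψ))) ⊙ ψ = max(0, 0.890 + 0.445 − 1) = max(0, 0.335) = 0.335
¬((ψ ∨ (¬ψ ≡ ((ψ ∧ φ) ∧ ψ))) ⊙ ψ) = 1 − 0.335 = 0.665

0.665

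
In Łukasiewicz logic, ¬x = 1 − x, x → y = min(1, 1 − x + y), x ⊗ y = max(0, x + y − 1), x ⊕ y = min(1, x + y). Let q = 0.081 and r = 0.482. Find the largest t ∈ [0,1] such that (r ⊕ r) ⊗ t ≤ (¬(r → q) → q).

r ⊕ r = min(1, 0.482 + 0.482) = min(1, 0.964) = 0.964
So the left factor is r ⊕ r = 0.964.
r → q = min(1, 1 − 0.482 + 0.081) = min(1, 0.599) = 0.599
¬(r → q) = 1 − 0.599 = 0.401
¬(r → q) → q = min(1, 1 − 0.401 + 0.081) = min(1, 0.680) = 0.680
So the right-hand bound is ¬(r → q) → q = 0.680.
The residuum of the Łukasiewicz t-norm gives the supremum: min(1, 1 − 0.964 + 0.680).
1 − 0.964 + 0.680 = 0.716, so t = min(1, 0.716) = 0.716.
Check: 0.964 ⊗ 0.716 = max(0, 0.680) = 0.680 ≤ 0.680.

0.716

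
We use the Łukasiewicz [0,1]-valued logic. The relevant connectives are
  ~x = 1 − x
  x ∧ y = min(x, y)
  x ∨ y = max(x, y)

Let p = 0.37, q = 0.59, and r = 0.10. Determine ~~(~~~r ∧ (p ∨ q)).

0.59

~r = 1 − 0.10 = 0.90
~~r = 1 − 0.90 = 0.10
~~~r = 1 − 0.10 = 0.90
p ∨ q = max(0.37, 0.59) = 0.59
~~~r ∧ (p ∨ q) = min(0.90, 0.59) = 0.59
~(~~~r ∧ (p ∨ q)) = 1 − 0.59 = 0.41
~~(~~~r ∧ (p ∨ q)) = 1 − 0.41 = 0.59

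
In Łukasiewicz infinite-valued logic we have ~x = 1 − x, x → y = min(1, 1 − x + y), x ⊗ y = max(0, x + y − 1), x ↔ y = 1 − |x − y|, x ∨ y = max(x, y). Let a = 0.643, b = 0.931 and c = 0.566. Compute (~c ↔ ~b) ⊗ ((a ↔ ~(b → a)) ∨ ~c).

~c = 1 − 0.566 = 0.434
~b = 1 − 0.931 = 0.069
~c ↔ ~b = 1 − |0.434 − 0.069| = 1 − 0.365 = 0.635
b → a = min(1, 1 − 0.931 + 0.643) = min(1, 0.712) = 0.712
~(b → a) = 1 − 0.712 = 0.288
a ↔ ~(b → a) = 1 − |0.643 − 0.288| = 1 − 0.355 = 0.645
(a ↔ ~(b → a)) ∨ ~c = max(0.645, 0.434) = 0.645
(~c ↔ ~b) ⊗ ((a ↔ ~(b → a)) ∨ ~c) = max(0, 0.635 + 0.645 − 1) = max(0, 0.280) = 0.280

0.280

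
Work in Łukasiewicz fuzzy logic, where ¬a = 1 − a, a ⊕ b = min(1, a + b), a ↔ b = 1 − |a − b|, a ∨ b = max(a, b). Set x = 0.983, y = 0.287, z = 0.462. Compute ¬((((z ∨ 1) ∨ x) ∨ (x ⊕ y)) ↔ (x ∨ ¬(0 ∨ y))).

0.017

z ∨ 1 = max(0.462, 1.000) = 1.000
(z ∨ 1) ∨ x = max(1.000, 0.983) = 1.000
x ⊕ y = min(1, 0.983 + 0.287) = min(1, 1.270) = 1.000
((z ∨ 1) ∨ x) ∨ (x ⊕ y) = max(1.000, 1.000) = 1.000
0 ∨ y = max(0.000, 0.287) = 0.287
¬(0 ∨ y) = 1 − 0.287 = 0.713
x ∨ ¬(0 ∨ y) = max(0.983, 0.713) = 0.983
(((z ∨ 1) ∨ x) ∨ (x ⊕ y)) ↔ (x ∨ ¬(0 ∨ y)) = 1 − |1.000 − 0.983| = 1 − 0.017 = 0.983
¬((((z ∨ 1) ∨ x) ∨ (x ⊕ y)) ↔ (x ∨ ¬(0 ∨ y))) = 1 − 0.983 = 0.017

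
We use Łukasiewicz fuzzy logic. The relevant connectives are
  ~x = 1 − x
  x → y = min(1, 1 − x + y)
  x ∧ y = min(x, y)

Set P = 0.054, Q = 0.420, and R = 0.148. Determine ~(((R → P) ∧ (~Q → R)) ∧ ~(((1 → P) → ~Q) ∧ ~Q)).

0.580

R → P = min(1, 1 − 0.148 + 0.054) = min(1, 0.906) = 0.906
~Q = 1 − 0.420 = 0.580
~Q → R = min(1, 1 − 0.580 + 0.148) = min(1, 0.568) = 0.568
(R → P) ∧ (~Q → R) = min(0.906, 0.568) = 0.568
1 → P = min(1, 1 − 1.000 + 0.054) = min(1, 0.054) = 0.054
(1 → P) → ~Q = min(1, 1 − 0.054 + 0.580) = min(1, 1.526) = 1.000
((1 → P) → ~Q) ∧ ~Q = min(1.000, 0.580) = 0.580
~(((1 → P) → ~Q) ∧ ~Q) = 1 − 0.580 = 0.420
((R → P) ∧ (~Q → R)) ∧ ~(((1 → P) → ~Q) ∧ ~Q) = min(0.568, 0.420) = 0.420
~(((R → P) ∧ (~Q → R)) ∧ ~(((1 → P) → ~Q) ∧ ~Q)) = 1 − 0.420 = 0.580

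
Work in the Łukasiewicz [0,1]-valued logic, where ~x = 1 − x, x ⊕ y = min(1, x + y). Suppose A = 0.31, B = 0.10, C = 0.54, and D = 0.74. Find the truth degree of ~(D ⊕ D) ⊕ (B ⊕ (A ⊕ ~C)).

0.87

D ⊕ D = min(1, 0.74 + 0.74) = min(1, 1.48) = 1.00
~(D ⊕ D) = 1 − 1.00 = 0.00
~C = 1 − 0.54 = 0.46
A ⊕ ~C = min(1, 0.31 + 0.46) = min(1, 0.77) = 0.77
B ⊕ (A ⊕ ~C) = min(1, 0.10 + 0.77) = min(1, 0.87) = 0.87
~(D ⊕ D) ⊕ (B ⊕ (A ⊕ ~C)) = min(1, 0.00 + 0.87) = min(1, 0.87) = 0.87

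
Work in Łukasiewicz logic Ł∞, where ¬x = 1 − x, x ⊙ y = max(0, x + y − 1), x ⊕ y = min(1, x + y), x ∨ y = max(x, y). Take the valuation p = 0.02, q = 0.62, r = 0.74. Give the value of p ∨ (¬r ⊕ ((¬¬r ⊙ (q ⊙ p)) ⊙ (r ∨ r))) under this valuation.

0.26

¬r = 1 − 0.74 = 0.26
¬¬r = 1 − 0.26 = 0.74
q ⊙ p = max(0, 0.62 + 0.02 − 1) = max(0, -0.36) = 0.00
¬¬r ⊙ (q ⊙ p) = max(0, 0.74 + 0.00 − 1) = max(0, -0.26) = 0.00
r ∨ r = max(0.74, 0.74) = 0.74
(¬¬r ⊙ (q ⊙ p)) ⊙ (r ∨ r) = max(0, 0.00 + 0.74 − 1) = max(0, -0.26) = 0.00
¬r ⊕ ((¬¬r ⊙ (q ⊙ p)) ⊙ (r ∨ r)) = min(1, 0.26 + 0.00) = min(1, 0.26) = 0.26
p ∨ (¬r ⊕ ((¬¬r ⊙ (q ⊙ p)) ⊙ (r ∨ r))) = max(0.02, 0.26) = 0.26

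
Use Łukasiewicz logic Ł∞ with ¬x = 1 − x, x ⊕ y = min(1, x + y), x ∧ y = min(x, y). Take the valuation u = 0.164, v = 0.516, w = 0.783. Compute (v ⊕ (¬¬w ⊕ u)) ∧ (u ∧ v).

0.164

¬w = 1 − 0.783 = 0.217
¬¬w = 1 − 0.217 = 0.783
¬¬w ⊕ u = min(1, 0.783 + 0.164) = min(1, 0.947) = 0.947
v ⊕ (¬¬w ⊕ u) = min(1, 0.516 + 0.947) = min(1, 1.463) = 1.000
u ∧ v = min(0.164, 0.516) = 0.164
(v ⊕ (¬¬w ⊕ u)) ∧ (u ∧ v) = min(1.000, 0.164) = 0.164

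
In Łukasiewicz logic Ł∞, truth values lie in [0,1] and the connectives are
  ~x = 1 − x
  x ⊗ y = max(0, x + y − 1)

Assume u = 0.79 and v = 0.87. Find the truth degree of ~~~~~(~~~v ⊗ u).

1.00

~v = 1 − 0.87 = 0.13
~~v = 1 − 0.13 = 0.87
~~~v = 1 − 0.87 = 0.13
~~~v ⊗ u = max(0, 0.13 + 0.79 − 1) = max(0, -0.08) = 0.00
~(~~~v ⊗ u) = 1 − 0.00 = 1.00
~~(~~~v ⊗ u) = 1 − 1.00 = 0.00
~~~(~~~v ⊗ u) = 1 − 0.00 = 1.00
~~~~(~~~v ⊗ u) = 1 − 1.00 = 0.00
~~~~~(~~~v ⊗ u) = 1 − 0.00 = 1.00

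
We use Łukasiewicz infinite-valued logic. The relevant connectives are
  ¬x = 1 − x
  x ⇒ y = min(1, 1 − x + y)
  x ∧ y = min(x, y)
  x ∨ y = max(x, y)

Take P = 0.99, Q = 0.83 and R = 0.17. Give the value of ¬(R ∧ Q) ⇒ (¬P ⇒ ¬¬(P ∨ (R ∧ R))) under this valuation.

1.00

R ∧ Q = min(0.17, 0.83) = 0.17
¬(R ∧ Q) = 1 − 0.17 = 0.83
¬P = 1 − 0.99 = 0.01
R ∧ R = min(0.17, 0.17) = 0.17
P ∨ (R ∧ R) = max(0.99, 0.17) = 0.99
¬(P ∨ (R ∧ R)) = 1 − 0.99 = 0.01
¬¬(P ∨ (R ∧ R)) = 1 − 0.01 = 0.99
¬P ⇒ ¬¬(P ∨ (R ∧ R)) = min(1, 1 − 0.01 + 0.99) = min(1, 1.98) = 1.00
¬(R ∧ Q) ⇒ (¬P ⇒ ¬¬(P ∨ (R ∧ R))) = min(1, 1 − 0.83 + 1.00) = min(1, 1.17) = 1.00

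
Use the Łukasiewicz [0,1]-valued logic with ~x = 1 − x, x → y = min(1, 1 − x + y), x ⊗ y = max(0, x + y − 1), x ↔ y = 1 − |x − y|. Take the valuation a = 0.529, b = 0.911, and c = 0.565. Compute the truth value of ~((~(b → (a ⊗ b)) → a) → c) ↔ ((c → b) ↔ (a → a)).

a ⊗ b = max(0, 0.529 + 0.911 − 1) = max(0, 0.440) = 0.440
b → (a ⊗ b) = min(1, 1 − 0.911 + 0.440) = min(1, 0.529) = 0.529
~(b → (a ⊗ b)) = 1 − 0.529 = 0.471
~(b → (a ⊗ b)) → a = min(1, 1 − 0.471 + 0.529) = min(1, 1.058) = 1.000
(~(b → (a ⊗ b)) → a) → c = min(1, 1 − 1.000 + 0.565) = min(1, 0.565) = 0.565
~((~(b → (a ⊗ b)) → a) → c) = 1 − 0.565 = 0.435
c → b = min(1, 1 − 0.565 + 0.911) = min(1, 1.346) = 1.000
a → a = min(1, 1 − 0.529 + 0.529) = min(1, 1.000) = 1.000
(c → b) ↔ (a → a) = 1 − |1.000 − 1.000| = 1 − 0.000 = 1.000
~((~(b → (a ⊗ b)) → a) → c) ↔ ((c → b) ↔ (a → a)) = 1 − |0.435 − 1.000| = 1 − 0.565 = 0.435

0.435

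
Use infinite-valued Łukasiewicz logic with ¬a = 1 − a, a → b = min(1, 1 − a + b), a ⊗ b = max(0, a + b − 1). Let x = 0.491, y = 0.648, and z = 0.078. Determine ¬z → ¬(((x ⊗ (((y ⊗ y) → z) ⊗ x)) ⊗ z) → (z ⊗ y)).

¬z = 1 − 0.078 = 0.922
y ⊗ y = max(0, 0.648 + 0.648 − 1) = max(0, 0.296) = 0.296
(y ⊗ y) → z = min(1, 1 − 0.296 + 0.078) = min(1, 0.782) = 0.782
((y ⊗ y) → z) ⊗ x = max(0, 0.782 + 0.491 − 1) = max(0, 0.273) = 0.273
x ⊗ (((y ⊗ y) → z) ⊗ x) = max(0, 0.491 + 0.273 − 1) = max(0, -0.236) = 0.000
(x ⊗ (((y ⊗ y) → z) ⊗ x)) ⊗ z = max(0, 0.000 + 0.078 − 1) = max(0, -0.922) = 0.000
z ⊗ y = max(0, 0.078 + 0.648 − 1) = max(0, -0.274) = 0.000
((x ⊗ (((y ⊗ y) → z) ⊗ x)) ⊗ z) → (z ⊗ y) = min(1, 1 − 0.000 + 0.000) = min(1, 1.000) = 1.000
¬(((x ⊗ (((y ⊗ y) → z) ⊗ x)) ⊗ z) → (z ⊗ y)) = 1 − 1.000 = 0.000
¬z → ¬(((x ⊗ (((y ⊗ y) → z) ⊗ x)) ⊗ z) → (z ⊗ y)) = min(1, 1 − 0.922 + 0.000) = min(1, 0.078) = 0.078

0.078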